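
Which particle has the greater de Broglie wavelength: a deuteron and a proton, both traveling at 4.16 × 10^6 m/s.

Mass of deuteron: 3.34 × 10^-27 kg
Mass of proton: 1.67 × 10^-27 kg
The proton has the longer wavelength.

Using λ = h/(mv), since both particles have the same velocity, the wavelength depends only on mass.

For deuteron: λ₁ = h/(m₁v) = 4.77 × 10^-14 m
For proton: λ₂ = h/(m₂v) = 9.54 × 10^-14 m

Since λ ∝ 1/m at constant velocity, the lighter particle has the longer wavelength.

The proton has the longer de Broglie wavelength.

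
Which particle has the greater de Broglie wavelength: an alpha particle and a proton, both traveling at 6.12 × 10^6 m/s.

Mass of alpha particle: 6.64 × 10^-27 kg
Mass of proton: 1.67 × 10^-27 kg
The proton has the longer wavelength.

Using λ = h/(mv), since both particles have the same velocity, the wavelength depends only on mass.

For alpha particle: λ₁ = h/(m₁v) = 1.63 × 10^-14 m
For proton: λ₂ = h/(m₂v) = 6.48 × 10^-14 m

Since λ ∝ 1/m at constant velocity, the lighter particle has the longer wavelength.

The proton has the longer de Broglie wavelength.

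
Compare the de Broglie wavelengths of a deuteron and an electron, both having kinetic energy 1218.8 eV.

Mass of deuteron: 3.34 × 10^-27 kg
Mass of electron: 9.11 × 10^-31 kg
The electron has the longer wavelength.

Using λ = h/√(2mKE):

For deuteron: λ₁ = h/√(2m₁KE) = 5.80 × 10^-13 m
For electron: λ₂ = h/√(2m₂KE) = 3.51 × 10^-11 m

Since λ ∝ 1/√m at constant kinetic energy, the lighter particle has the longer wavelength.

The electron has the longer de Broglie wavelength.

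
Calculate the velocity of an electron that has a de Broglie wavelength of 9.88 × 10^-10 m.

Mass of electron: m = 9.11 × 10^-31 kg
7.36 × 10^5 m/s

From the de Broglie relation λ = h/(mv), we solve for v:

v = h/(mλ)
v = (6.626 × 10^-34 J·s) / (9.11 × 10^-31 kg × 9.88 × 10^-10 m)
v = 7.36 × 10^5 m/s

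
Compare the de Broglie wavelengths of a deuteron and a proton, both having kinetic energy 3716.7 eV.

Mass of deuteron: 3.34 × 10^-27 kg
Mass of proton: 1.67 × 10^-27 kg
The proton has the longer wavelength.

Using λ = h/√(2mKE):

For deuteron: λ₁ = h/√(2m₁KE) = 3.32 × 10^-13 m
For proton: λ₂ = h/√(2m₂KE) = 4.70 × 10^-13 m

Since λ ∝ 1/√m at constant kinetic energy, the lighter particle has the longer wavelength.

The proton has the longer de Broglie wavelength.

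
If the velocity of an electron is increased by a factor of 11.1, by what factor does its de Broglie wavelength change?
The wavelength decreases by a factor of 11.1.

From λ = h/(mv), the wavelength is inversely proportional to velocity:

λ ∝ 1/v

If v → 11.1v, then λ → λ/11.1

When velocity is increased by a factor of 11.1, the wavelength decreases by a factor of 11.1.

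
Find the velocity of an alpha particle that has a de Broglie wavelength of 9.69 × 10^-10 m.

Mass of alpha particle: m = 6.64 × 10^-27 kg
1.03 × 10^2 m/s

From the de Broglie relation λ = h/(mv), we solve for v:

v = h/(mλ)
v = (6.626 × 10^-34 J·s) / (6.64 × 10^-27 kg × 9.69 × 10^-10 m)
v = 1.03 × 10^2 m/s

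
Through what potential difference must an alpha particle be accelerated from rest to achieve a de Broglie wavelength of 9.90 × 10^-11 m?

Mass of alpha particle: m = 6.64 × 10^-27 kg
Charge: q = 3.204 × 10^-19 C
1.05 × 10^-2 V

From λ = h/√(2mqV), we solve for V:

λ² = h²/(2mqV)
V = h²/(2mqλ²)
V = (6.626 × 10^-34 J·s)² / (2 × 6.64 × 10^-27 kg × 3.204 × 10^-19 C × (9.90 × 10^-11 m)²)
V = 1.05 × 10^-2 V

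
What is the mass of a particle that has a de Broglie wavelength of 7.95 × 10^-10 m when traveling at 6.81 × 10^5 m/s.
1.22 × 10^-30 kg

From the de Broglie relation λ = h/(mv), we solve for m:

m = h/(λv)
m = (6.626 × 10^-34 J·s) / (7.95 × 10^-10 m × 6.81 × 10^5 m/s)
m = 1.22 × 10^-30 kg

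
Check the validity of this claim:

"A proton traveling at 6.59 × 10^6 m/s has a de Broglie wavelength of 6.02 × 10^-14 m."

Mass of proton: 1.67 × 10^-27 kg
True

The claim is correct.

Using λ = h/(mv):
λ = (6.626 × 10^-34 J·s) / (1.67 × 10^-27 kg × 6.59 × 10^6 m/s)
λ = 6.02 × 10^-14 m

This matches the claimed value.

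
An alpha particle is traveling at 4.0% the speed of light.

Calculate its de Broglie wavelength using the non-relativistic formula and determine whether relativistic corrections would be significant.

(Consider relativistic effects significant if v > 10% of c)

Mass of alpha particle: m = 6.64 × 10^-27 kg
No, relativistic corrections are not needed.

Using the non-relativistic de Broglie formula λ = h/(mv):

v = 4.0% × c = 1.199 × 10^7 m/s

λ = h/(mv)
λ = (6.626 × 10^-34 J·s) / (6.64 × 10^-27 kg × 1.199 × 10^7 m/s)
λ = 8.32 × 10^-15 m

Since v = 4.0% of c < 10% of c, relativistic corrections are NOT significant and this non-relativistic result is a good approximation.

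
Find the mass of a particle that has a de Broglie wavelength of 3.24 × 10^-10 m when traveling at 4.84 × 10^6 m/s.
4.23 × 10^-31 kg

From the de Broglie relation λ = h/(mv), we solve for m:

m = h/(λv)
m = (6.626 × 10^-34 J·s) / (3.24 × 10^-10 m × 4.84 × 10^6 m/s)
m = 4.23 × 10^-31 kg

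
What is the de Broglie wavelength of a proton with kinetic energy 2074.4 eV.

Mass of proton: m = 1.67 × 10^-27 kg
6.29 × 10^-13 m

Using λ = h/√(2mKE):

First convert KE to Joules: KE = 2074.4 eV = 3.324 × 10^-16 J

λ = h/√(2mKE)
λ = (6.626 × 10^-34 J·s) / √(2 × 1.67 × 10^-27 kg × 3.324 × 10^-16 J)
λ = 6.29 × 10^-13 m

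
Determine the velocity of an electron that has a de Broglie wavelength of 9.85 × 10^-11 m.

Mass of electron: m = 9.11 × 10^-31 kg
7.38 × 10^6 m/s

From the de Broglie relation λ = h/(mv), we solve for v:

v = h/(mλ)
v = (6.626 × 10^-34 J·s) / (9.11 × 10^-31 kg × 9.85 × 10^-11 m)
v = 7.38 × 10^6 m/s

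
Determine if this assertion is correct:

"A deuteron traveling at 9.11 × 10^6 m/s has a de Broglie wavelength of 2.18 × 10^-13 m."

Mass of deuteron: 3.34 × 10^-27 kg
False

The claim is incorrect.

Using λ = h/(mv):
λ = (6.626 × 10^-34 J·s) / (3.34 × 10^-27 kg × 9.11 × 10^6 m/s)
λ = 2.18 × 10^-14 m

The actual wavelength differs from the claimed 2.18 × 10^-13 m.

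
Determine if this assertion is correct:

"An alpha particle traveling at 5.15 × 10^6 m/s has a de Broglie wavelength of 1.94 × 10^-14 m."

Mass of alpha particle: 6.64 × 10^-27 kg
True

The claim is correct.

Using λ = h/(mv):
λ = (6.626 × 10^-34 J·s) / (6.64 × 10^-27 kg × 5.15 × 10^6 m/s)
λ = 1.94 × 10^-14 m

This matches the claimed value.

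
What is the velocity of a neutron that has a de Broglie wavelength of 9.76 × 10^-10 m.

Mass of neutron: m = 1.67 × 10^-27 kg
4.07 × 10^2 m/s

From the de Broglie relation λ = h/(mv), we solve for v:

v = h/(mλ)
v = (6.626 × 10^-34 J·s) / (1.67 × 10^-27 kg × 9.76 × 10^-10 m)
v = 4.07 × 10^2 m/s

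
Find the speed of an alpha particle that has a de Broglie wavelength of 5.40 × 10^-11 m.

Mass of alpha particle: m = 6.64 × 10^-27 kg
1.85 × 10^3 m/s

From the de Broglie relation λ = h/(mv), we solve for v:

v = h/(mλ)
v = (6.626 × 10^-34 J·s) / (6.64 × 10^-27 kg × 5.40 × 10^-11 m)
v = 1.85 × 10^3 m/s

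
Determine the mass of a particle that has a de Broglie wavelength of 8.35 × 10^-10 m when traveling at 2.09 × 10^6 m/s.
3.80 × 10^-31 kg

From the de Broglie relation λ = h/(mv), we solve for m:

m = h/(λv)
m = (6.626 × 10^-34 J·s) / (8.35 × 10^-10 m × 2.09 × 10^6 m/s)
m = 3.80 × 10^-31 kg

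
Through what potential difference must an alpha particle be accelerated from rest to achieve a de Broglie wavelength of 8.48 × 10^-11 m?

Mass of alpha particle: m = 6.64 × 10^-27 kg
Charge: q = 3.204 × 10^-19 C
1.43 × 10^-2 V

From λ = h/√(2mqV), we solve for V:

λ² = h²/(2mqV)
V = h²/(2mqλ²)
V = (6.626 × 10^-34 J·s)² / (2 × 6.64 × 10^-27 kg × 3.204 × 10^-19 C × (8.48 × 10^-11 m)²)
V = 1.43 × 10^-2 V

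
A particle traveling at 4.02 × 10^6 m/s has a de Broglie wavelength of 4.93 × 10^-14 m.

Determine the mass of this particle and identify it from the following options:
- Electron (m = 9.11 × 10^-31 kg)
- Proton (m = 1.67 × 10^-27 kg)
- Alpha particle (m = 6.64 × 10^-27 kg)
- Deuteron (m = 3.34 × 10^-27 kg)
The particle is a deuteron.

From λ = h/(mv), solve for mass:

m = h/(λv)
m = (6.626 × 10^-34 J·s) / (4.93 × 10^-14 m × 4.02 × 10^6 m/s)
m = 3.34 × 10^-27 kg

Comparing with the listed masses, this is closest to a deuteron.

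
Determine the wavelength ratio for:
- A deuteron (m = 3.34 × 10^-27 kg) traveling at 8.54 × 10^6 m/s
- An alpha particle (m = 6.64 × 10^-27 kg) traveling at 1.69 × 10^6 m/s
λ₁/λ₂ = 0.393

Using λ = h/(mv):

λ₁ = h/(m₁v₁) = 2.32 × 10^-14 m
λ₂ = h/(m₂v₂) = 5.90 × 10^-14 m

Ratio λ₁/λ₂ = (m₂v₂)/(m₁v₁)
         = (6.64 × 10^-27 kg × 1.69 × 10^6 m/s) / (3.34 × 10^-27 kg × 8.54 × 10^6 m/s)
         = 0.393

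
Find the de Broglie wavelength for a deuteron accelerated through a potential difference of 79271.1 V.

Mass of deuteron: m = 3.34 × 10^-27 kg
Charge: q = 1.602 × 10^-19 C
7.19 × 10^-14 m

When a particle is accelerated through voltage V, it gains kinetic energy KE = qV.

The de Broglie wavelength is then λ = h/√(2mqV):

λ = h/√(2mqV)
λ = (6.626 × 10^-34 J·s) / √(2 × 3.34 × 10^-27 kg × 1.602 × 10^-19 C × 79271.1 V)
λ = 7.19 × 10^-14 m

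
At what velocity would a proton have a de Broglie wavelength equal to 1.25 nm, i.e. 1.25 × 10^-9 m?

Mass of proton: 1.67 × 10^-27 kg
3.17 × 10^2 m/s

From λ = h/(mv), solve for v:

v = h/(mλ)
v = (6.626 × 10^-34 J·s) / (1.67 × 10^-27 kg × 1.25 × 10^-9 m)
v = 3.17 × 10^2 m/s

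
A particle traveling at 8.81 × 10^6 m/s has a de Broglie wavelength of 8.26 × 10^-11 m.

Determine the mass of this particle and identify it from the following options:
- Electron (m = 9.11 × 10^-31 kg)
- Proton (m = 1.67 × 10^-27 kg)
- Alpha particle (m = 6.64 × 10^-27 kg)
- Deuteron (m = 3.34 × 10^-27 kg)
The particle is an electron.

From λ = h/(mv), solve for mass:

m = h/(λv)
m = (6.626 × 10^-34 J·s) / (8.26 × 10^-11 m × 8.81 × 10^6 m/s)
m = 9.11 × 10^-31 kg

Comparing with the listed masses, this is closest to an electron.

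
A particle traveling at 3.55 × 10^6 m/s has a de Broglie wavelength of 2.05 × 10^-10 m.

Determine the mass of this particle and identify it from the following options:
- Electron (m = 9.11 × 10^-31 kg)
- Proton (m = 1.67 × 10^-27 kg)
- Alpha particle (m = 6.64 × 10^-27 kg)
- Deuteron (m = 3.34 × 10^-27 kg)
The particle is an electron.

From λ = h/(mv), solve for mass:

m = h/(λv)
m = (6.626 × 10^-34 J·s) / (2.05 × 10^-10 m × 3.55 × 10^6 m/s)
m = 9.10 × 10^-31 kg

Comparing with the listed masses, this is closest to an electron.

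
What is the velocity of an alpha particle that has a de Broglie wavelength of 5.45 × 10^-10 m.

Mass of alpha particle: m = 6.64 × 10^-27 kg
1.83 × 10^2 m/s

From the de Broglie relation λ = h/(mv), we solve for v:

v = h/(mλ)
v = (6.626 × 10^-34 J·s) / (6.64 × 10^-27 kg × 5.45 × 10^-10 m)
v = 1.83 × 10^2 m/s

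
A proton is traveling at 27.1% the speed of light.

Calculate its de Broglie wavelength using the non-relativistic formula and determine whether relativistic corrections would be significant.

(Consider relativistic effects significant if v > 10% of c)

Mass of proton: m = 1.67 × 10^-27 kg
Yes, relativistic corrections are needed.

Using the non-relativistic de Broglie formula λ = h/(mv):

v = 27.1% × c = 8.124 × 10^7 m/s

λ = h/(mv)
λ = (6.626 × 10^-34 J·s) / (1.67 × 10^-27 kg × 8.124 × 10^7 m/s)
λ = 4.88 × 10^-15 m

Since v = 27.1% of c > 10% of c, relativistic corrections ARE significant and the actual wavelength would differ from this non-relativistic estimate.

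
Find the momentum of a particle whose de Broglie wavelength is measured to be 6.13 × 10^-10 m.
1.08 × 10^-24 kg·m/s

From the de Broglie relation λ = h/p, we solve for p:

p = h/λ
p = (6.626 × 10^-34 J·s) / (6.13 × 10^-10 m)
p = 1.08 × 10^-24 kg·m/s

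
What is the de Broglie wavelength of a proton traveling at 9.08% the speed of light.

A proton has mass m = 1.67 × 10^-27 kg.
1.46 × 10^-14 m

Using the de Broglie relation λ = h/(mv):

v = 9.08% × c = 2.722 × 10^7 m/s

λ = h/(mv)
λ = (6.626 × 10^-34 J·s) / (1.67 × 10^-27 kg × 2.722 × 10^7 m/s)
λ = 1.46 × 10^-14 m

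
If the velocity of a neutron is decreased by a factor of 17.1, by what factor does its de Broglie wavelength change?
The wavelength increases by a factor of 17.1.

From λ = h/(mv), the wavelength is inversely proportional to velocity:

λ ∝ 1/v

If v → v/17.1, then λ → 17.1λ

When velocity is decreased by a factor of 17.1, the wavelength increases by a factor of 17.1.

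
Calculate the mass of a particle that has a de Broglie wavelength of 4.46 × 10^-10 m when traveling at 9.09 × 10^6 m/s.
1.63 × 10^-31 kg

From the de Broglie relation λ = h/(mv), we solve for m:

m = h/(λv)
m = (6.626 × 10^-34 J·s) / (4.46 × 10^-10 m × 9.09 × 10^6 m/s)
m = 1.63 × 10^-31 kg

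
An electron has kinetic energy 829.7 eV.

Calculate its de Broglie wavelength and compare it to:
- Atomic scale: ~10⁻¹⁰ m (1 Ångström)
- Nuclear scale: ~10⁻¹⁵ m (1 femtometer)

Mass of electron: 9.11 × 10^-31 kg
λ = 4.26 × 10^-11 m, which is between nuclear and atomic scales.

Using λ = h/√(2mKE):

KE = 829.7 eV = 1.329 × 10^-16 J

λ = h/√(2mKE)
λ = (6.626 × 10^-34 J·s) / √(2 × 9.11 × 10^-31 kg × 1.329 × 10^-16 J)
λ = 4.26 × 10^-11 m

Comparison:
- Atomic scale (10⁻¹⁰ m): λ is 0.43× this size
- Nuclear scale (10⁻¹⁵ m): λ is 4.3e+04× this size

The wavelength is between nuclear and atomic scales.

This wavelength is appropriate for probing atomic structure but too large for nuclear physics experiments.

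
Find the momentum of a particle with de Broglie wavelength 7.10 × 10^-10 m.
9.33 × 10^-25 kg·m/s

From the de Broglie relation λ = h/p, we solve for p:

p = h/λ
p = (6.626 × 10^-34 J·s) / (7.10 × 10^-10 m)
p = 9.33 × 10^-25 kg·m/s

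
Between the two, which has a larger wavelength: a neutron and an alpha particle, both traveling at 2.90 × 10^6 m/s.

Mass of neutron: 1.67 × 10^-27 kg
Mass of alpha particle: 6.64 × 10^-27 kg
The neutron has the longer wavelength.

Using λ = h/(mv), since both particles have the same velocity, the wavelength depends only on mass.

For neutron: λ₁ = h/(m₁v) = 1.37 × 10^-13 m
For alpha particle: λ₂ = h/(m₂v) = 3.44 × 10^-14 m

Since λ ∝ 1/m at constant velocity, the lighter particle has the longer wavelength.

The neutron has the longer de Broglie wavelength.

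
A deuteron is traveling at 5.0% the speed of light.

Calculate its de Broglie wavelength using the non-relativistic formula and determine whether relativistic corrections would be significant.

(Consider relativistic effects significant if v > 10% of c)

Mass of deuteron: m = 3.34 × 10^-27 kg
No, relativistic corrections are not needed.

Using the non-relativistic de Broglie formula λ = h/(mv):

v = 5.0% × c = 1.499 × 10^7 m/s

λ = h/(mv)
λ = (6.626 × 10^-34 J·s) / (3.34 × 10^-27 kg × 1.499 × 10^7 m/s)
λ = 1.32 × 10^-14 m

Since v = 5.0% of c < 10% of c, relativistic corrections are NOT significant and this non-relativistic result is a good approximation.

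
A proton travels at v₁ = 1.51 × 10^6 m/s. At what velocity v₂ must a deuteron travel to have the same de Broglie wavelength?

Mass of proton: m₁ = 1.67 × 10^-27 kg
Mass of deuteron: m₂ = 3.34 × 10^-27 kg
v₂ = 7.55 × 10^5 m/s

For equal de Broglie wavelengths: λ₁ = λ₂

h/(m₁v₁) = h/(m₂v₂)
m₁v₁ = m₂v₂
v₂ = v₁ · (m₁/m₂)

v₂ = 1.51 × 10^6 m/s × (1.67 × 10^-27 kg / 3.34 × 10^-27 kg)
v₂ = 7.55 × 10^5 m/s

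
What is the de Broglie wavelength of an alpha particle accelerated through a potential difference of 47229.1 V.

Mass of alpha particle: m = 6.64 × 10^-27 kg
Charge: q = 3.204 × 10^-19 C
4.67 × 10^-14 m

When a particle is accelerated through voltage V, it gains kinetic energy KE = qV.

The de Broglie wavelength is then λ = h/√(2mqV):

λ = h/√(2mqV)
λ = (6.626 × 10^-34 J·s) / √(2 × 6.64 × 10^-27 kg × 3.204 × 10^-19 C × 47229.1 V)
λ = 4.67 × 10^-14 m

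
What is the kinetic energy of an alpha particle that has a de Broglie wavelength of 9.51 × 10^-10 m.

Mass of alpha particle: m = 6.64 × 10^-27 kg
3.66 × 10^-23 J (or 2.28 × 10^-4 eV)

From λ = h/√(2mKE), we solve for KE:

λ² = h²/(2mKE)
KE = h²/(2mλ²)
KE = (6.626 × 10^-34 J·s)² / (2 × 6.64 × 10^-27 kg × (9.51 × 10^-10 m)²)
KE = 3.66 × 10^-23 J
KE = 2.28 × 10^-4 eV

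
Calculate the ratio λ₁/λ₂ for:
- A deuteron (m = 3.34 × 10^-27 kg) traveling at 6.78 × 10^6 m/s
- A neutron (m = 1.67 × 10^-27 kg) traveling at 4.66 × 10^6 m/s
λ₁/λ₂ = 0.344

Using λ = h/(mv):

λ₁ = h/(m₁v₁) = 2.93 × 10^-14 m
λ₂ = h/(m₂v₂) = 8.51 × 10^-14 m

Ratio λ₁/λ₂ = (m₂v₂)/(m₁v₁)
         = (1.67 × 10^-27 kg × 4.66 × 10^6 m/s) / (3.34 × 10^-27 kg × 6.78 × 10^6 m/s)
         = 0.344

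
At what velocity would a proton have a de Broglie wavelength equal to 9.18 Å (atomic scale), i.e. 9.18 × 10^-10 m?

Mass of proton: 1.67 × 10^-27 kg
4.32 × 10^2 m/s

From λ = h/(mv), solve for v:

v = h/(mλ)
v = (6.626 × 10^-34 J·s) / (1.67 × 10^-27 kg × 9.18 × 10^-10 m)
v = 4.32 × 10^2 m/s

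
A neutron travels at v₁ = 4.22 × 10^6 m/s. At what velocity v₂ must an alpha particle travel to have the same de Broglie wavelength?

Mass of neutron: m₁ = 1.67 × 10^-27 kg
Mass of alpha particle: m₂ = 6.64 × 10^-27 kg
v₂ = 1.06 × 10^6 m/s

For equal de Broglie wavelengths: λ₁ = λ₂

h/(m₁v₁) = h/(m₂v₂)
m₁v₁ = m₂v₂
v₂ = v₁ · (m₁/m₂)

v₂ = 4.22 × 10^6 m/s × (1.67 × 10^-27 kg / 6.64 × 10^-27 kg)
v₂ = 1.06 × 10^6 m/s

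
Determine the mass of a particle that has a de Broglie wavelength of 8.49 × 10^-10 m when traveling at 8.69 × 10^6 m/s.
8.98 × 10^-32 kg

From the de Broglie relation λ = h/(mv), we solve for m:

m = h/(λv)
m = (6.626 × 10^-34 J·s) / (8.49 × 10^-10 m × 8.69 × 10^6 m/s)
m = 8.98 × 10^-32 kg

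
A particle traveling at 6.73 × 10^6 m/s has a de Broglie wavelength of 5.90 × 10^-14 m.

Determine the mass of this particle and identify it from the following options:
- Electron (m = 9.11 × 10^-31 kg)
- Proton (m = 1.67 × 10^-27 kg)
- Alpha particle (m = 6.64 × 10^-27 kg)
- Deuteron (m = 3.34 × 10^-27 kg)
The particle is a proton.

From λ = h/(mv), solve for mass:

m = h/(λv)
m = (6.626 × 10^-34 J·s) / (5.90 × 10^-14 m × 6.73 × 10^6 m/s)
m = 1.67 × 10^-27 kg

Comparing with the listed masses, this is closest to a proton.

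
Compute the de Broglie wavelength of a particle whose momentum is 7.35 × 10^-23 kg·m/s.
9.01 × 10^-12 m

Using the de Broglie relation λ = h/p:

λ = h/p
λ = (6.626 × 10^-34 J·s) / (7.35 × 10^-23 kg·m/s)
λ = 9.01 × 10^-12 m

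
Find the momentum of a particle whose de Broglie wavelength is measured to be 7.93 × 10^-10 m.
8.36 × 10^-25 kg·m/s

From the de Broglie relation λ = h/p, we solve for p:

p = h/λ
p = (6.626 × 10^-34 J·s) / (7.93 × 10^-10 m)
p = 8.36 × 10^-25 kg·m/s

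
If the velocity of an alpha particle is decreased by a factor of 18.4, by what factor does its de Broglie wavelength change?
The wavelength increases by a factor of 18.4.

From λ = h/(mv), the wavelength is inversely proportional to velocity:

λ ∝ 1/v

If v → v/18.4, then λ → 18.4λ

When velocity is decreased by a factor of 18.4, the wavelength increases by a factor of 18.4.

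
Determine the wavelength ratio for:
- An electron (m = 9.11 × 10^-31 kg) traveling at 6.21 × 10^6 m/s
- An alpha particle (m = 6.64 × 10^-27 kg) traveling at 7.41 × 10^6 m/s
λ₁/λ₂ = 8.70 × 10^3

Using λ = h/(mv):

λ₁ = h/(m₁v₁) = 1.17 × 10^-10 m
λ₂ = h/(m₂v₂) = 1.35 × 10^-14 m

Ratio λ₁/λ₂ = (m₂v₂)/(m₁v₁)
         = (6.64 × 10^-27 kg × 7.41 × 10^6 m/s) / (9.11 × 10^-31 kg × 6.21 × 10^6 m/s)
         = 8.70 × 10^3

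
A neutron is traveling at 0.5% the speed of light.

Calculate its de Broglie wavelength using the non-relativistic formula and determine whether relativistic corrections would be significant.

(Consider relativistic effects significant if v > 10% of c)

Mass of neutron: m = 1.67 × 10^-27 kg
No, relativistic corrections are not needed.

Using the non-relativistic de Broglie formula λ = h/(mv):

v = 0.5% × c = 1.499 × 10^6 m/s

λ = h/(mv)
λ = (6.626 × 10^-34 J·s) / (1.67 × 10^-27 kg × 1.499 × 10^6 m/s)
λ = 2.65 × 10^-13 m

Since v = 0.5% of c < 10% of c, relativistic corrections are NOT significant and this non-relativistic result is a good approximation.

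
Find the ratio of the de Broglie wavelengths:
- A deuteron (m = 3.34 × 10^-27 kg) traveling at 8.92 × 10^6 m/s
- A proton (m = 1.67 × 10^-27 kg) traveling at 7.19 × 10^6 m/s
λ₁/λ₂ = 0.403

Using λ = h/(mv):

λ₁ = h/(m₁v₁) = 2.22 × 10^-14 m
λ₂ = h/(m₂v₂) = 5.52 × 10^-14 m

Ratio λ₁/λ₂ = (m₂v₂)/(m₁v₁)
         = (1.67 × 10^-27 kg × 7.19 × 10^6 m/s) / (3.34 × 10^-27 kg × 8.92 × 10^6 m/s)
         = 0.403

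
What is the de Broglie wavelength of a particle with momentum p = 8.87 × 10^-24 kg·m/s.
7.47 × 10^-11 m

Using the de Broglie relation λ = h/p:

λ = h/p
λ = (6.626 × 10^-34 J·s) / (8.87 × 10^-24 kg·m/s)
λ = 7.47 × 10^-11 m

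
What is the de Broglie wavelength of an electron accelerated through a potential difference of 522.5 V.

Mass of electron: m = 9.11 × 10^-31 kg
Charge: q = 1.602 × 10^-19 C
5.37 × 10^-11 m

When a particle is accelerated through voltage V, it gains kinetic energy KE = qV.

The de Broglie wavelength is then λ = h/√(2mqV):

λ = h/√(2mqV)
λ = (6.626 × 10^-34 J·s) / √(2 × 9.11 × 10^-31 kg × 1.602 × 10^-19 C × 522.5 V)
λ = 5.37 × 10^-11 m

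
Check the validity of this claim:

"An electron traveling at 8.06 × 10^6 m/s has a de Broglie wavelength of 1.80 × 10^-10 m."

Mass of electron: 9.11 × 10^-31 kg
False

The claim is incorrect.

Using λ = h/(mv):
λ = (6.626 × 10^-34 J·s) / (9.11 × 10^-31 kg × 8.06 × 10^6 m/s)
λ = 9.02 × 10^-11 m

The actual wavelength differs from the claimed 1.80 × 10^-10 m.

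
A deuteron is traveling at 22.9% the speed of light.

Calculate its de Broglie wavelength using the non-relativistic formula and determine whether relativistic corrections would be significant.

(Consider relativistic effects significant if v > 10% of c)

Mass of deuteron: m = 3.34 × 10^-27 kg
Yes, relativistic corrections are needed.

Using the non-relativistic de Broglie formula λ = h/(mv):

v = 22.9% × c = 6.865 × 10^7 m/s

λ = h/(mv)
λ = (6.626 × 10^-34 J·s) / (3.34 × 10^-27 kg × 6.865 × 10^7 m/s)
λ = 2.89 × 10^-15 m

Since v = 22.9% of c > 10% of c, relativistic corrections ARE significant and the actual wavelength would differ from this non-relativistic estimate.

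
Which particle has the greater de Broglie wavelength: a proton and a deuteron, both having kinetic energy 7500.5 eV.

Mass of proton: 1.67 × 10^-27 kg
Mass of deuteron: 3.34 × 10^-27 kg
The proton has the longer wavelength.

Using λ = h/√(2mKE):

For proton: λ₁ = h/√(2m₁KE) = 3.31 × 10^-13 m
For deuteron: λ₂ = h/√(2m₂KE) = 2.34 × 10^-13 m

Since λ ∝ 1/√m at constant kinetic energy, the lighter particle has the longer wavelength.

The proton has the longer de Broglie wavelength.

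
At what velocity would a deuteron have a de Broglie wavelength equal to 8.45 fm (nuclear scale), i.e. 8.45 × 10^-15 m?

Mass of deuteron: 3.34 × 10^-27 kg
2.35 × 10^7 m/s

From λ = h/(mv), solve for v:

v = h/(mλ)
v = (6.626 × 10^-34 J·s) / (3.34 × 10^-27 kg × 8.45 × 10^-15 m)
v = 2.35 × 10^7 m/s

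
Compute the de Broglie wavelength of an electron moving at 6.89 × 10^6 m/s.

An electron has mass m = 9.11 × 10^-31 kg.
1.06 × 10^-10 m

Using the de Broglie relation λ = h/(mv):

λ = h/(mv)
λ = (6.626 × 10^-34 J·s) / (9.11 × 10^-31 kg × 6.89 × 10^6 m/s)
λ = 1.06 × 10^-10 m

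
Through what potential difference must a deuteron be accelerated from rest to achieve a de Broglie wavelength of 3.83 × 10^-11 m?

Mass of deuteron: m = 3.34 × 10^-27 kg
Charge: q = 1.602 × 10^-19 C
2.80 × 10^-1 V

From λ = h/√(2mqV), we solve for V:

λ² = h²/(2mqV)
V = h²/(2mqλ²)
V = (6.626 × 10^-34 J·s)² / (2 × 3.34 × 10^-27 kg × 1.602 × 10^-19 C × (3.83 × 10^-11 m)²)
V = 2.80 × 10^-1 V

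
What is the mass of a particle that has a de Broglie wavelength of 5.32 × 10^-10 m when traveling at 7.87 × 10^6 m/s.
1.58 × 10^-31 kg

From the de Broglie relation λ = h/(mv), we solve for m:

m = h/(λv)
m = (6.626 × 10^-34 J·s) / (5.32 × 10^-10 m × 7.87 × 10^6 m/s)
m = 1.58 × 10^-31 kg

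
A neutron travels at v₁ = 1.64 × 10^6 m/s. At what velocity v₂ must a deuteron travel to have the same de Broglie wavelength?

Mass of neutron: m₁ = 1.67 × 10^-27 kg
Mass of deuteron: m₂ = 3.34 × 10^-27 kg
v₂ = 8.20 × 10^5 m/s

For equal de Broglie wavelengths: λ₁ = λ₂

h/(m₁v₁) = h/(m₂v₂)
m₁v₁ = m₂v₂
v₂ = v₁ · (m₁/m₂)

v₂ = 1.64 × 10^6 m/s × (1.67 × 10^-27 kg / 3.34 × 10^-27 kg)
v₂ = 8.20 × 10^5 m/s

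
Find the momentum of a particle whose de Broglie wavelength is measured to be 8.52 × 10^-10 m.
7.78 × 10^-25 kg·m/s

From the de Broglie relation λ = h/p, we solve for p:

p = h/λ
p = (6.626 × 10^-34 J·s) / (8.52 × 10^-10 m)
p = 7.78 × 10^-25 kg·m/s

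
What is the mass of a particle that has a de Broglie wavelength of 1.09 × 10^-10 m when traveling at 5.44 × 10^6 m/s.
1.12 × 10^-30 kg

From the de Broglie relation λ = h/(mv), we solve for m:

m = h/(λv)
m = (6.626 × 10^-34 J·s) / (1.09 × 10^-10 m × 5.44 × 10^6 m/s)
m = 1.12 × 10^-30 kg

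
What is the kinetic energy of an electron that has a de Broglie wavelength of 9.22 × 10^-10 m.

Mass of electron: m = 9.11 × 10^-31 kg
2.83 × 10^-19 J (or 1.77 eV)

From λ = h/√(2mKE), we solve for KE:

λ² = h²/(2mKE)
KE = h²/(2mλ²)
KE = (6.626 × 10^-34 J·s)² / (2 × 9.11 × 10^-31 kg × (9.22 × 10^-10 m)²)
KE = 2.83 × 10^-19 J
KE = 1.77 eV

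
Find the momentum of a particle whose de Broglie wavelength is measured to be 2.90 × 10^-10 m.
2.28 × 10^-24 kg·m/s

From the de Broglie relation λ = h/p, we solve for p:

p = h/λ
p = (6.626 × 10^-34 J·s) / (2.90 × 10^-10 m)
p = 2.28 × 10^-24 kg·m/s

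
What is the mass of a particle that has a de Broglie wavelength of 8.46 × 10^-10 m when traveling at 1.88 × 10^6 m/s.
4.17 × 10^-31 kg

From the de Broglie relation λ = h/(mv), we solve for m:

m = h/(λv)
m = (6.626 × 10^-34 J·s) / (8.46 × 10^-10 m × 1.88 × 10^6 m/s)
m = 4.17 × 10^-31 kg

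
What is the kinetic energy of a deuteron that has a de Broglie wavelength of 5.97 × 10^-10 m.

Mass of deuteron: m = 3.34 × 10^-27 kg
1.84 × 10^-22 J (or 1.15 × 10^-3 eV)

From λ = h/√(2mKE), we solve for KE:

λ² = h²/(2mKE)
KE = h²/(2mλ²)
KE = (6.626 × 10^-34 J·s)² / (2 × 3.34 × 10^-27 kg × (5.97 × 10^-10 m)²)
KE = 1.84 × 10^-22 J
KE = 1.15 × 10^-3 eV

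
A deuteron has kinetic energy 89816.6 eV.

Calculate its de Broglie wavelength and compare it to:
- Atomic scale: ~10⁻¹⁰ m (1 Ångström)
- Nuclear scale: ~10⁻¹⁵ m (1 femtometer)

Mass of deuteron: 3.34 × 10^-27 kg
λ = 6.76 × 10^-14 m, which is between nuclear and atomic scales.

Using λ = h/√(2mKE):

KE = 89816.6 eV = 1.439 × 10^-14 J

λ = h/√(2mKE)
λ = (6.626 × 10^-34 J·s) / √(2 × 3.34 × 10^-27 kg × 1.439 × 10^-14 J)
λ = 6.76 × 10^-14 m

Comparison:
- Atomic scale (10⁻¹⁰ m): λ is 0.00068× this size
- Nuclear scale (10⁻¹⁵ m): λ is 68× this size

The wavelength is between nuclear and atomic scales.

This wavelength is appropriate for probing atomic structure but too large for nuclear physics experiments.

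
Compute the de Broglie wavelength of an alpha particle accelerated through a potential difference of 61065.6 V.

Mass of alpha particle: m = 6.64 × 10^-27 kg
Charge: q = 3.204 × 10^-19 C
4.11 × 10^-14 m

When a particle is accelerated through voltage V, it gains kinetic energy KE = qV.

The de Broglie wavelength is then λ = h/√(2mqV):

λ = h/√(2mqV)
λ = (6.626 × 10^-34 J·s) / √(2 × 6.64 × 10^-27 kg × 3.204 × 10^-19 C × 61065.6 V)
λ = 4.11 × 10^-14 m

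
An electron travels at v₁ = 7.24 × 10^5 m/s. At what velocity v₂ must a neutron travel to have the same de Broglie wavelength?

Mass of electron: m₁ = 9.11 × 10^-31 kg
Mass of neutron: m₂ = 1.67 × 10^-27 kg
v₂ = 3.95 × 10^2 m/s

For equal de Broglie wavelengths: λ₁ = λ₂

h/(m₁v₁) = h/(m₂v₂)
m₁v₁ = m₂v₂
v₂ = v₁ · (m₁/m₂)

v₂ = 7.24 × 10^5 m/s × (9.11 × 10^-31 kg / 1.67 × 10^-27 kg)
v₂ = 3.95 × 10^2 m/s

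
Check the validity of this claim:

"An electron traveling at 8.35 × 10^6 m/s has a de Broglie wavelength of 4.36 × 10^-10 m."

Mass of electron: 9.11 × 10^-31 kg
False

The claim is incorrect.

Using λ = h/(mv):
λ = (6.626 × 10^-34 J·s) / (9.11 × 10^-31 kg × 8.35 × 10^6 m/s)
λ = 8.71 × 10^-11 m

The actual wavelength differs from the claimed 4.36 × 10^-10 m.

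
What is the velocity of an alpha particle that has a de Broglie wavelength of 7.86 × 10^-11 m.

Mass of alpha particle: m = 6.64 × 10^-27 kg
1.27 × 10^3 m/s

From the de Broglie relation λ = h/(mv), we solve for v:

v = h/(mλ)
v = (6.626 × 10^-34 J·s) / (6.64 × 10^-27 kg × 7.86 × 10^-11 m)
v = 1.27 × 10^3 m/s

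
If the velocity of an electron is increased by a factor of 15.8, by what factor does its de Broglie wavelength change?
The wavelength decreases by a factor of 15.8.

From λ = h/(mv), the wavelength is inversely proportional to velocity:

λ ∝ 1/v

If v → 15.8v, then λ → λ/15.8

When velocity is increased by a factor of 15.8, the wavelength decreases by a factor of 15.8.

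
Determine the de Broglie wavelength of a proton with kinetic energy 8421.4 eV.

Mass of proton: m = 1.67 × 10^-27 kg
3.12 × 10^-13 m

Using λ = h/√(2mKE):

First convert KE to Joules: KE = 8421.4 eV = 1.349 × 10^-15 J

λ = h/√(2mKE)
λ = (6.626 × 10^-34 J·s) / √(2 × 1.67 × 10^-27 kg × 1.349 × 10^-15 J)
λ = 3.12 × 10^-13 m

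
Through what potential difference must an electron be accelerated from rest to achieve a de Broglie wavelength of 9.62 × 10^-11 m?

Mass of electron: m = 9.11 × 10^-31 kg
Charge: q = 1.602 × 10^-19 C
163 V

From λ = h/√(2mqV), we solve for V:

λ² = h²/(2mqV)
V = h²/(2mqλ²)
V = (6.626 × 10^-34 J·s)² / (2 × 9.11 × 10^-31 kg × 1.602 × 10^-19 C × (9.62 × 10^-11 m)²)
V = 163 V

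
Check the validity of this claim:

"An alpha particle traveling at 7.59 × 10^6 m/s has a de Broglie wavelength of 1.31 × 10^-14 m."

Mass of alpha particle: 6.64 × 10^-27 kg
True

The claim is correct.

Using λ = h/(mv):
λ = (6.626 × 10^-34 J·s) / (6.64 × 10^-27 kg × 7.59 × 10^6 m/s)
λ = 1.31 × 10^-14 m

This matches the claimed value.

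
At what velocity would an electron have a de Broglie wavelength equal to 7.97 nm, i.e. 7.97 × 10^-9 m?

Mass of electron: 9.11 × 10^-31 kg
9.13 × 10^4 m/s

From λ = h/(mv), solve for v:

v = h/(mλ)
v = (6.626 × 10^-34 J·s) / (9.11 × 10^-31 kg × 7.97 × 10^-9 m)
v = 9.13 × 10^4 m/s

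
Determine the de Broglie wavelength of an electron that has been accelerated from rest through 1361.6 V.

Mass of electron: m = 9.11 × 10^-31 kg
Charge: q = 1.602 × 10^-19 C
3.32 × 10^-11 m

When a particle is accelerated through voltage V, it gains kinetic energy KE = qV.

The de Broglie wavelength is then λ = h/√(2mqV):

λ = h/√(2mqV)
λ = (6.626 × 10^-34 J·s) / √(2 × 9.11 × 10^-31 kg × 1.602 × 10^-19 C × 1361.6 V)
λ = 3.32 × 10^-11 m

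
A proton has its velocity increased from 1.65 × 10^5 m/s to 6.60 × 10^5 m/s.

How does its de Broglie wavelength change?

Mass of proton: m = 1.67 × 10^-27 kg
The wavelength decreases by a factor of 4.

Using λ = h/(mv):

Initial wavelength: λ₁ = h/(mv₁) = 2.40 × 10^-12 m
Final wavelength: λ₂ = h/(mv₂) = 6.01 × 10^-13 m

Since λ ∝ 1/v, when velocity increases by a factor of 4, the wavelength decreases by a factor of 4.

λ₂/λ₁ = v₁/v₂ = 1/4

The wavelength decreases by a factor of 4.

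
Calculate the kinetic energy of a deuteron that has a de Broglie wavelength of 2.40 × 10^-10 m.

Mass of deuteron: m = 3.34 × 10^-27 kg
1.14 × 10^-21 J (or 7.12 × 10^-3 eV)

From λ = h/√(2mKE), we solve for KE:

λ² = h²/(2mKE)
KE = h²/(2mλ²)
KE = (6.626 × 10^-34 J·s)² / (2 × 3.34 × 10^-27 kg × (2.40 × 10^-10 m)²)
KE = 1.14 × 10^-21 J
KE = 7.12 × 10^-3 eV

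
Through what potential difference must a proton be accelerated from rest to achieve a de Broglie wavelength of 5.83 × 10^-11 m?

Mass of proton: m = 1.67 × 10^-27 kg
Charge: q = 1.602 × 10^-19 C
2.41 × 10^-1 V

From λ = h/√(2mqV), we solve for V:

λ² = h²/(2mqV)
V = h²/(2mqλ²)
V = (6.626 × 10^-34 J·s)² / (2 × 1.67 × 10^-27 kg × 1.602 × 10^-19 C × (5.83 × 10^-11 m)²)
V = 2.41 × 10^-1 V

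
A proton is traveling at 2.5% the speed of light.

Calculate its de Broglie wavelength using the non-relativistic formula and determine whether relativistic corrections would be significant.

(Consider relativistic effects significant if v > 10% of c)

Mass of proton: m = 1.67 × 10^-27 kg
No, relativistic corrections are not needed.

Using the non-relativistic de Broglie formula λ = h/(mv):

v = 2.5% × c = 7.495 × 10^6 m/s

λ = h/(mv)
λ = (6.626 × 10^-34 J·s) / (1.67 × 10^-27 kg × 7.495 × 10^6 m/s)
λ = 5.29 × 10^-14 m

Since v = 2.5% of c < 10% of c, relativistic corrections are NOT significant and this non-relativistic result is a good approximation.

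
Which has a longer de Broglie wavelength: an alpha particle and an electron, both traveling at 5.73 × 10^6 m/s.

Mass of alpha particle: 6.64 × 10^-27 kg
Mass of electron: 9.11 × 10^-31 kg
The electron has the longer wavelength.

Using λ = h/(mv), since both particles have the same velocity, the wavelength depends only on mass.

For alpha particle: λ₁ = h/(m₁v) = 1.74 × 10^-14 m
For electron: λ₂ = h/(m₂v) = 1.27 × 10^-10 m

Since λ ∝ 1/m at constant velocity, the lighter particle has the longer wavelength.

The electron has the longer de Broglie wavelength.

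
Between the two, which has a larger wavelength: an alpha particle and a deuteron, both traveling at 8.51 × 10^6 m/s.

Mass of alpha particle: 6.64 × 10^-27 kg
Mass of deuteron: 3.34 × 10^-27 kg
The deuteron has the longer wavelength.

Using λ = h/(mv), since both particles have the same velocity, the wavelength depends only on mass.

For alpha particle: λ₁ = h/(m₁v) = 1.17 × 10^-14 m
For deuteron: λ₂ = h/(m₂v) = 2.33 × 10^-14 m

Since λ ∝ 1/m at constant velocity, the lighter particle has the longer wavelength.

The deuteron has the longer de Broglie wavelength.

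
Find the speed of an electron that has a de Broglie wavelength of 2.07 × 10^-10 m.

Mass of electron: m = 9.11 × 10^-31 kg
3.51 × 10^6 m/s

From the de Broglie relation λ = h/(mv), we solve for v:

v = h/(mλ)
v = (6.626 × 10^-34 J·s) / (9.11 × 10^-31 kg × 2.07 × 10^-10 m)
v = 3.51 × 10^6 m/s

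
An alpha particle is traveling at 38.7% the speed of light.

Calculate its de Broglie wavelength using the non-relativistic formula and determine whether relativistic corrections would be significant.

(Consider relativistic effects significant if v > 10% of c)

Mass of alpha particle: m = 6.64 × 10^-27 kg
Yes, relativistic corrections are needed.

Using the non-relativistic de Broglie formula λ = h/(mv):

v = 38.7% × c = 1.160 × 10^8 m/s

λ = h/(mv)
λ = (6.626 × 10^-34 J·s) / (6.64 × 10^-27 kg × 1.160 × 10^8 m/s)
λ = 8.60 × 10^-16 m

Since v = 38.7% of c > 10% of c, relativistic corrections ARE significant and the actual wavelength would differ from this non-relativistic estimate.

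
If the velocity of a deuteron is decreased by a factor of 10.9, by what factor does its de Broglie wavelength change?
The wavelength increases by a factor of 10.9.

From λ = h/(mv), the wavelength is inversely proportional to velocity:

λ ∝ 1/v

If v → v/10.9, then λ → 10.9λ

When velocity is decreased by a factor of 10.9, the wavelength increases by a factor of 10.9.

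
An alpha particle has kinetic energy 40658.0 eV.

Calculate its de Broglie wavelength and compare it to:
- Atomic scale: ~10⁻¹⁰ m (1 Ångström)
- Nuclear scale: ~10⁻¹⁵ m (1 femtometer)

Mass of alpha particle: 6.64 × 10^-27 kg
λ = 7.12 × 10^-14 m, which is between nuclear and atomic scales.

Using λ = h/√(2mKE):

KE = 40658.0 eV = 6.514 × 10^-15 J

λ = h/√(2mKE)
λ = (6.626 × 10^-34 J·s) / √(2 × 6.64 × 10^-27 kg × 6.514 × 10^-15 J)
λ = 7.12 × 10^-14 m

Comparison:
- Atomic scale (10⁻¹⁰ m): λ is 0.00071× this size
- Nuclear scale (10⁻¹⁵ m): λ is 71× this size

The wavelength is between nuclear and atomic scales.

This wavelength is appropriate for probing atomic structure but too large for nuclear physics experiments.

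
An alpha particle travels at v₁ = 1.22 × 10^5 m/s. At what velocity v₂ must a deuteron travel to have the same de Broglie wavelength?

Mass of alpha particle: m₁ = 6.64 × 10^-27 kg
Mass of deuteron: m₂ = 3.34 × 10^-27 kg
v₂ = 2.43 × 10^5 m/s

For equal de Broglie wavelengths: λ₁ = λ₂

h/(m₁v₁) = h/(m₂v₂)
m₁v₁ = m₂v₂
v₂ = v₁ · (m₁/m₂)

v₂ = 1.22 × 10^5 m/s × (6.64 × 10^-27 kg / 3.34 × 10^-27 kg)
v₂ = 2.43 × 10^5 m/s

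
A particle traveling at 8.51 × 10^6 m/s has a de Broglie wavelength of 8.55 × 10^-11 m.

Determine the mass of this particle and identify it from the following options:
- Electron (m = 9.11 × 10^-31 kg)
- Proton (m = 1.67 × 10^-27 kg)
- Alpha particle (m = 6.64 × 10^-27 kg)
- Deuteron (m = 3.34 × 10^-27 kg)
The particle is an electron.

From λ = h/(mv), solve for mass:

m = h/(λv)
m = (6.626 × 10^-34 J·s) / (8.55 × 10^-11 m × 8.51 × 10^6 m/s)
m = 9.11 × 10^-31 kg

Comparing with the listed masses, this is closest to an electron.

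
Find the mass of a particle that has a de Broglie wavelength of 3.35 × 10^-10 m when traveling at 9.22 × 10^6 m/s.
2.15 × 10^-31 kg

From the de Broglie relation λ = h/(mv), we solve for m:

m = h/(λv)
m = (6.626 × 10^-34 J·s) / (3.35 × 10^-10 m × 9.22 × 10^6 m/s)
m = 2.15 × 10^-31 kg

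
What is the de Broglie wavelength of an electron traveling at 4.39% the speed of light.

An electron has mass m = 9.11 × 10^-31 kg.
5.53 × 10^-11 m

Using the de Broglie relation λ = h/(mv):

v = 4.39% × c = 1.316 × 10^7 m/s

λ = h/(mv)
λ = (6.626 × 10^-34 J·s) / (9.11 × 10^-31 kg × 1.316 × 10^7 m/s)
λ = 5.53 × 10^-11 m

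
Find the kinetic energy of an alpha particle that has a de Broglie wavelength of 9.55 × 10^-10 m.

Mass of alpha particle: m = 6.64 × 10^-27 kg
3.62 × 10^-23 J (or 2.26 × 10^-4 eV)

From λ = h/√(2mKE), we solve for KE:

λ² = h²/(2mKE)
KE = h²/(2mλ²)
KE = (6.626 × 10^-34 J·s)² / (2 × 6.64 × 10^-27 kg × (9.55 × 10^-10 m)²)
KE = 3.62 × 10^-23 J
KE = 2.26 × 10^-4 eV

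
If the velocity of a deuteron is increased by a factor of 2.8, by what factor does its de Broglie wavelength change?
The wavelength decreases by a factor of 2.8.

From λ = h/(mv), the wavelength is inversely proportional to velocity:

λ ∝ 1/v

If v → 2.8v, then λ → λ/2.8

When velocity is increased by a factor of 2.8, the wavelength decreases by a factor of 2.8.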